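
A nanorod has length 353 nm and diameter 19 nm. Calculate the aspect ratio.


Aspect ratio AR = length / diameter
AR = 353 / 19
AR = 18.58

18.58


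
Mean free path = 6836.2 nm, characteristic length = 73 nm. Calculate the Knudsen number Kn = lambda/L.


Knudsen number Kn = lambda / L
Kn = 6836.2 / 73
Kn = 93.6466

93.6466


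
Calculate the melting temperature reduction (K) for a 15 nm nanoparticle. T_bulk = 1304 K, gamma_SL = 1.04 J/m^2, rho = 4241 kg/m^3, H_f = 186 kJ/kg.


Radius R = 15/2 = 7.5 nm = 7.5e-09 m
Convert H_f = 186 kJ/kg = 186000 J/kg
dT = 2 * gamma_SL * T_bulk / (rho * H_f * R)
dT = 2 * 1.04 * 1304 / (4241 * 186000 * 7.5e-09)
dT = 458.5 K

458.5


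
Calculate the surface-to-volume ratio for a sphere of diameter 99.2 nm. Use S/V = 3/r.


Radius r = 99.2/2 = 49.6 nm
S/V = 3 / r = 3 / 49.6
S/V = 0.0605 nm^-1

0.0605


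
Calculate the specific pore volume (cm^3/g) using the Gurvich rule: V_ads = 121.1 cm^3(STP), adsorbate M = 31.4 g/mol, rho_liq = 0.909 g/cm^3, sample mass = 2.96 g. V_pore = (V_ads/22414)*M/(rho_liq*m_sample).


Moles adsorbed n = V_ads / 22414 = 121.1 / 22414 = 5.402873e-03 mol
Liquid volume V_liq = n * M / rho_liq = 5.402873e-03 * 31.4 / 0.909 = 0.18663 cm^3
Specific pore volume V_pore = V_liq / m_sample = 0.18663 / 2.96
V_pore = 0.0631 cm^3/g

0.0631


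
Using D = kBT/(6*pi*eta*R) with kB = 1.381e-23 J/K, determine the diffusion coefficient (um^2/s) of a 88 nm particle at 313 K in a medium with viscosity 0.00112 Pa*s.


Radius R = 88/2 = 44 nm = 4.4e-08 m
D = kB*T / (6*pi*eta*R)
D = 1.381e-23 * 313 / (6 * pi * 0.00112 * 4.4e-08)
D = 4.65336e-12 m^2/s = 4.653 um^2/s

4.653


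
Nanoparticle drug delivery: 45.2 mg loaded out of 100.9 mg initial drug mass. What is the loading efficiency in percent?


Drug loading efficiency = (drug loaded / drug initial) * 100
DLE = 45.2 / 100.9 * 100
DLE = 0.448 * 100
DLE = 44.8%

44.8


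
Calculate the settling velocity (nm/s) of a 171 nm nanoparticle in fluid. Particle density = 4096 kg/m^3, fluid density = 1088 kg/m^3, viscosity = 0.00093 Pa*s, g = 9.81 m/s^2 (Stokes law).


Radius R = 171/2 nm = 8.55e-08 m
Density difference = 4096 - 1088 = 3008 kg/m^3
v = 2 * R^2 * (rho_p - rho_f) * g / (9 * eta)
v = 2 * (8.55e-08)^2 * 3008 * 9.81 / (9 * 0.00093)
v = 5.15447e-08 m/s = 51.5447 nm/s

51.5447


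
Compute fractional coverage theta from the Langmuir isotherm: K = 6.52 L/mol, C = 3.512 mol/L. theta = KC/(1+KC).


Langmuir isotherm: theta = K*C / (1 + K*C)
K*C = 6.52 * 3.512 = 22.89824
theta = 22.89824 / (1 + 22.89824) = 22.89824 / 23.89824
theta = 0.9582

0.9582


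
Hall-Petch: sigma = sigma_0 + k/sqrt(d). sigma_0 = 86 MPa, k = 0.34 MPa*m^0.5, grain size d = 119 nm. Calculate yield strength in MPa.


d = 119 nm = 1.19e-07 m
sqrt(d) = 0.0003449638
Hall-Petch contribution = k / sqrt(d) = 0.34 / 0.0003449638 = 985.6 MPa
sigma = sigma_0 + k/sqrt(d) = 86 + 985.6 = 1071.6 MPa

1071.6


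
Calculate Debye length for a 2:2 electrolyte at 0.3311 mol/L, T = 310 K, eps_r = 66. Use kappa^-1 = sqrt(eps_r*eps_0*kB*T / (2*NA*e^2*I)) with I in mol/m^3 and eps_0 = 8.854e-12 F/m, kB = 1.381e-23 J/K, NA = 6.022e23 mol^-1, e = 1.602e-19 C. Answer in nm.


Ionic strength I = 0.3311 * 2^2 * 1000 = 1324.4 mol/m^3
kappa^-1 = sqrt(66 * 8.854e-12 * 1.381e-23 * 310 / (2 * 6.022e23 * (1.602e-19)^2 * 1324.4))
kappa^-1 = 0.247 nm

0.247


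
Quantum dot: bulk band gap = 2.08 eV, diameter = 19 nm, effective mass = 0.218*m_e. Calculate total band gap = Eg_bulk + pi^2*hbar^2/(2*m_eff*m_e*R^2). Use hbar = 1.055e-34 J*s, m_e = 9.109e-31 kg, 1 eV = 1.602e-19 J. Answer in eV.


Radius R = 19/2 nm = 9.5e-09 m
Confinement energy dE = pi^2 * hbar^2 / (2 * m_eff * m_e * R^2)
dE = pi^2 * (1.055e-34)^2 / (2 * 0.218 * 9.109e-31 * (9.5e-09)^2) J, divided by 1.602e-19 J/eV
dE = 0.0191 eV
Total band gap = E_g(bulk) + dE = 2.08 + 0.0191 = 2.0991 eV

2.0991


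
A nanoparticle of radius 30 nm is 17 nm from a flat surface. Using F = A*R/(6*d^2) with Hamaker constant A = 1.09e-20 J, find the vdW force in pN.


Convert to SI: R = 30 nm = 3e-08 m, d = 17 nm = 1.7e-08 m
F = A * R / (6 * d^2)
F = 1.09e-20 * 3e-08 / (6 * (1.7e-08)^2)
F = 1.88581e-13 N = 0.189 pN

0.189


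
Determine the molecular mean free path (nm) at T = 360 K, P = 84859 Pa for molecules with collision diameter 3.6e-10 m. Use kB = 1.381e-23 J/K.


Mean free path: lambda = kB*T / (sqrt(2) * pi * d^2 * P)
lambda = 1.381e-23 * 360 / (sqrt(2) * pi * (3.6e-10)^2 * 84859)
lambda = 1.01749e-07 m
lambda = 101.75 nm

101.75


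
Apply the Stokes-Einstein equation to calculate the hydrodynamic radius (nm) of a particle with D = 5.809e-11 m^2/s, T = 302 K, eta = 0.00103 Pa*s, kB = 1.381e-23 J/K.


Stokes-Einstein: R = kB*T / (6*pi*eta*D)
R = 1.381e-23 * 302 / (6 * pi * 0.00103 * 5.809e-11)
R = 3.69795e-09 m = 3.7 nm

3.7


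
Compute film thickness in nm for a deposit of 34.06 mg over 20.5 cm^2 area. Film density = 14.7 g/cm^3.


Convert: m = 34.06 mg = 3.4060e-05 kg, A = 20.5 cm^2 = 2.0500e-03 m^2, rho = 14.7 g/cm^3 = 14700 kg/m^3
t = m / (A * rho)
t = 3.4060e-05 / (2.0500e-03 * 14700)
t = 1.1302e-06 m = 1130.2 nm

1130.2


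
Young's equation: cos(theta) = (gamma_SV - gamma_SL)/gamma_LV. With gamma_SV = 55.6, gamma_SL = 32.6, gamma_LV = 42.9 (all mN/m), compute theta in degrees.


cos(theta) = (gamma_SV - gamma_SL) / gamma_LV
cos(theta) = (55.6 - 32.6) / 42.9
cos(theta) = 0.536131
theta = arccos(0.536131) = 57.58 degrees

57.58


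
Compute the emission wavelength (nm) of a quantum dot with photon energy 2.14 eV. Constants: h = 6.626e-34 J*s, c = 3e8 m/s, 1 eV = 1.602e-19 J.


Convert energy: E = 2.14 eV = 2.14 * 1.602e-19 = 3.42828e-19 J
lambda = h*c / E = 6.626e-34 * 3e8 / 3.42828e-19
lambda = 5.79824e-07 m = 579.8 nm

579.8


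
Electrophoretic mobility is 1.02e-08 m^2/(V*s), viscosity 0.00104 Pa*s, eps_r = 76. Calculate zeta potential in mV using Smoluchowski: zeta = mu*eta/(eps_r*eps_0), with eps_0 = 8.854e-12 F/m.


Smoluchowski equation: zeta = mu * eta / (eps_r * eps_0)
zeta = 1.02e-08 * 0.00104 / (76 * 8.854e-12)
zeta = 0.015765 V = 15.76 mV

15.76


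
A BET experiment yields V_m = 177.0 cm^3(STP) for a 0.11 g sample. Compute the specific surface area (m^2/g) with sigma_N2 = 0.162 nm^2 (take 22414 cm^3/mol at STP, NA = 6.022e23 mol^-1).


Number of moles in monolayer = V_m / 22414 = 177.0 / 22414 = 0.00789685
Number of molecules = moles * NA = 0.00789685 * 6.022e23
SA = molecules * sigma / mass
SA = (177.0 / 22414) * 6.022e23 * 0.162e-18 / 0.11
SA = 7003.5 m^2/g

7003.5


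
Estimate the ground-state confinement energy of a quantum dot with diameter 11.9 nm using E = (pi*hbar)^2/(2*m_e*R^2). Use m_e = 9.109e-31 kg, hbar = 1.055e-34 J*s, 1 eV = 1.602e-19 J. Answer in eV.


Radius R = 11.9/2 = 5.95 nm = 5.95e-09 m
E = (pi * 1.055e-34)^2 / (2 * 9.109e-31 * (5.95e-09)^2)
E(J) = 1.70322e-21
E = E(J) / 1.602e-19 = 0.0106 eV

0.0106


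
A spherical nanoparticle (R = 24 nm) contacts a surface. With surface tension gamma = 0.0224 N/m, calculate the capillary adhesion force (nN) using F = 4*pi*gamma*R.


Convert radius: R = 24 nm = 2.4e-08 m
F = 4 * pi * gamma * R
F = 4 * pi * 0.0224 * 2.4e-08
F = 6.75568e-09 N = 6.7557 nN

6.7557


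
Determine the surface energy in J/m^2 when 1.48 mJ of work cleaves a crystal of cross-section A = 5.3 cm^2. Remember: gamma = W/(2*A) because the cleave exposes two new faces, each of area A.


Convert: A = 5.3 cm^2 = 0.00053 m^2, W = 1.48 mJ = 0.00148 J
Cleaving exposes two faces of area A, so total new surface = 2*A and gamma = W / (2*A)
gamma = 0.00148 / (2 * 0.00053)
gamma = 1.396 J/m^2

1.396


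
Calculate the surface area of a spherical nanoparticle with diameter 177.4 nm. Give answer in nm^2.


Radius r = 177.4/2 = 88.7 nm
Surface area SA = 4 * pi * r^2
SA = 4 * pi * (88.7)^2
SA = 98868.31 nm^2

98868.31


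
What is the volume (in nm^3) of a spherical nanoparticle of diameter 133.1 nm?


Radius r = 133.1/2 = 66.55 nm
Volume V = (4/3) * pi * r^3
V = (4/3) * pi * (66.55)^3
V = 1234618.52 nm^3

1234618.52


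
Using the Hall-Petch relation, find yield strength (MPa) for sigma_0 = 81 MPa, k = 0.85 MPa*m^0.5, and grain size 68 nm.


d = 68 nm = 6.8e-08 m
sqrt(d) = 0.0002607681
Hall-Petch contribution = k / sqrt(d) = 0.85 / 0.0002607681 = 3259.6 MPa
sigma = sigma_0 + k/sqrt(d) = 81 + 3259.6 = 3340.6 MPa

3340.6


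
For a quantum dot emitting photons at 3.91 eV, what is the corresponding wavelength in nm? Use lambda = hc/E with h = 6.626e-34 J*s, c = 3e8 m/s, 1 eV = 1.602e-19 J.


Convert energy: E = 3.91 eV = 3.91 * 1.602e-19 = 6.26382e-19 J
lambda = h*c / E = 6.626e-34 * 3e8 / 6.26382e-19
lambda = 3.17346e-07 m = 317.3 nm

317.3


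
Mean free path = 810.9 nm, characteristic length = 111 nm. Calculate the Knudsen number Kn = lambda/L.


Knudsen number Kn = lambda / L
Kn = 810.9 / 111
Kn = 7.3054

7.3054


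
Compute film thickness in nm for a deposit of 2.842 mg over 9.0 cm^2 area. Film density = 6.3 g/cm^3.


Convert: m = 2.842 mg = 2.8420e-06 kg, A = 9.0 cm^2 = 9.0000e-04 m^2, rho = 6.3 g/cm^3 = 6300 kg/m^3
t = m / (A * rho)
t = 2.8420e-06 / (9.0000e-04 * 6300)
t = 5.0123e-07 m = 501.2 nm

501.2


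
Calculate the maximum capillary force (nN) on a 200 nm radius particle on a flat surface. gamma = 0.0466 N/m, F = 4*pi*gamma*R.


Convert radius: R = 200 nm = 2e-07 m
F = 4 * pi * gamma * R
F = 4 * pi * 0.0466 * 2e-07
F = 1.17119e-07 N = 117.1186 nN

117.1186


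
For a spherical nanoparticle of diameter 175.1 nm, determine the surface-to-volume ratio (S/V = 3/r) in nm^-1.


Radius r = 175.1/2 = 87.55 nm
S/V = 3 / r = 3 / 87.55
S/V = 0.0343 nm^-1

0.0343


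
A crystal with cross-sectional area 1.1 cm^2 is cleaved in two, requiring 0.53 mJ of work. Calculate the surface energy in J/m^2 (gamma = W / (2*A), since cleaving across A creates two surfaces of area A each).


Convert: A = 1.1 cm^2 = 0.00011 m^2, W = 0.53 mJ = 0.00053 J
Cleaving exposes two faces of area A, so total new surface = 2*A and gamma = W / (2*A)
gamma = 0.00053 / (2 * 0.00011)
gamma = 2.409 J/m^2

2.409


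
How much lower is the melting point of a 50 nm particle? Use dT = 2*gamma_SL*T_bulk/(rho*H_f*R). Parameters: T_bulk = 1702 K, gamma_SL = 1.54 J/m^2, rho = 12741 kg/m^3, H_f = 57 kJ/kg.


Radius R = 50/2 = 25 nm = 2.5e-08 m
Convert H_f = 57 kJ/kg = 57000 J/kg
dT = 2 * gamma_SL * T_bulk / (rho * H_f * R)
dT = 2 * 1.54 * 1702 / (12741 * 57000 * 2.5e-08)
dT = 288.7 K

288.7


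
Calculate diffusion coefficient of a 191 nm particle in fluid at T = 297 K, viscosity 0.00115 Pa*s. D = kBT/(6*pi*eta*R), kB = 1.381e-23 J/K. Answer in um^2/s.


Radius R = 191/2 = 95.5 nm = 9.55e-08 m
D = kB*T / (6*pi*eta*R)
D = 1.381e-23 * 297 / (6 * pi * 0.00115 * 9.55e-08)
D = 1.98129e-12 m^2/s = 1.981 um^2/s

1.981


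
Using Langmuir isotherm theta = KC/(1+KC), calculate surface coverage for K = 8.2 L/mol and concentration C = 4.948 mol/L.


Langmuir isotherm: theta = K*C / (1 + K*C)
K*C = 8.2 * 4.948 = 40.5736
theta = 40.5736 / (1 + 40.5736) = 40.5736 / 41.5736
theta = 0.9759

0.9759


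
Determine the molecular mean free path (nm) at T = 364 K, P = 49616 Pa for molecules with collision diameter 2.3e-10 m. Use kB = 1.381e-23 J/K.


Mean free path: lambda = kB*T / (sqrt(2) * pi * d^2 * P)
lambda = 1.381e-23 * 364 / (sqrt(2) * pi * (2.3e-10)^2 * 49616)
lambda = 4.31075e-07 m
lambda = 431.07 nm

431.07


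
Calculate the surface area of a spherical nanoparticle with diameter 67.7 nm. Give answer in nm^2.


Radius r = 67.7/2 = 33.85 nm
Surface area SA = 4 * pi * r^2
SA = 4 * pi * (33.85)^2
SA = 14398.83 nm^2

14398.83


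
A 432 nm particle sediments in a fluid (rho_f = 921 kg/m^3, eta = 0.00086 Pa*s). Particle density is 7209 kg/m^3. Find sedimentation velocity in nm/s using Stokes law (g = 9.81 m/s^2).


Radius R = 432/2 nm = 2.16e-07 m
Density difference = 7209 - 921 = 6288 kg/m^3
v = 2 * R^2 * (rho_p - rho_f) * g / (9 * eta)
v = 2 * (2.16e-07)^2 * 6288 * 9.81 / (9 * 0.00086)
v = 7.43666e-07 m/s = 743.6663 nm/s

743.6663


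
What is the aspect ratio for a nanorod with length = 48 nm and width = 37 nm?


Aspect ratio AR = length / diameter
AR = 48 / 37
AR = 1.3

1.3


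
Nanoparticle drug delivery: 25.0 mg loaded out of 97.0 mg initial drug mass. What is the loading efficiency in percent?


Drug loading efficiency = (drug loaded / drug initial) * 100
DLE = 25.0 / 97.0 * 100
DLE = 0.2577 * 100
DLE = 25.77%

25.77


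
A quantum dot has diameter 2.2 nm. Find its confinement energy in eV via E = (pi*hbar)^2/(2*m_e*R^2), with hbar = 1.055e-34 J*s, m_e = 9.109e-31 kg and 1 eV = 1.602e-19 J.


Radius R = 2.2/2 = 1.1 nm = 1.1e-09 m
E = (pi * 1.055e-34)^2 / (2 * 9.109e-31 * (1.1e-09)^2)
E(J) = 4.98332e-20
E = E(J) / 1.602e-19 = 0.3111 eV

0.3111


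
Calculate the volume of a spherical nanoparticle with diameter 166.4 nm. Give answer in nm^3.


Radius r = 166.4/2 = 83.2 nm
Volume V = (4/3) * pi * r^3
V = (4/3) * pi * (83.2)^3
V = 2412451.48 nm^3

2412451.48


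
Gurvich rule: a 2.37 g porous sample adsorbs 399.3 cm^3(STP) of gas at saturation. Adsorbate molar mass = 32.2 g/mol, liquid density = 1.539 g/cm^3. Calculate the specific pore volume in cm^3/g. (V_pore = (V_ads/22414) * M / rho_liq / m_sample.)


Moles adsorbed n = V_ads / 22414 = 399.3 / 22414 = 1.781476e-02 mol
Liquid volume V_liq = n * M / rho_liq = 1.781476e-02 * 32.2 / 1.539 = 0.37273 cm^3
Specific pore volume V_pore = V_liq / m_sample = 0.37273 / 2.37
V_pore = 0.1573 cm^3/g

0.1573


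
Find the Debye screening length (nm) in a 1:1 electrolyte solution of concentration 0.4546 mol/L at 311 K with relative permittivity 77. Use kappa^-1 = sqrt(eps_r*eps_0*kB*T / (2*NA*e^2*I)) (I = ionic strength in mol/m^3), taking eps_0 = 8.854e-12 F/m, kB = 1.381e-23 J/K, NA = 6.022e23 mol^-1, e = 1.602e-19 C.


Ionic strength I = 0.4546 * 1^2 * 1000 = 454.6 mol/m^3
kappa^-1 = sqrt(77 * 8.854e-12 * 1.381e-23 * 311 / (2 * 6.022e23 * (1.602e-19)^2 * 454.6))
kappa^-1 = 0.456 nm

0.456


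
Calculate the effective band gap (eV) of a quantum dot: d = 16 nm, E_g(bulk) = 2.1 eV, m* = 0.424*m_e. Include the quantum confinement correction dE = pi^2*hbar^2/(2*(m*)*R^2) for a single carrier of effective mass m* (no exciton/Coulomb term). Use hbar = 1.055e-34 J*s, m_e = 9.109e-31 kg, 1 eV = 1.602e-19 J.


Radius R = 16/2 nm = 8e-09 m
Confinement energy dE = pi^2 * hbar^2 / (2 * m_eff * m_e * R^2)
dE = pi^2 * (1.055e-34)^2 / (2 * 0.424 * 9.109e-31 * (8e-09)^2) J, divided by 1.602e-19 J/eV
dE = 0.0139 eV
Total band gap = E_g(bulk) + dE = 2.1 + 0.0139 = 2.1139 eV

2.1139


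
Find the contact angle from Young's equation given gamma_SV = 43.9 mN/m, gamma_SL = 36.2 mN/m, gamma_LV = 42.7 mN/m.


cos(theta) = (gamma_SV - gamma_SL) / gamma_LV
cos(theta) = (43.9 - 36.2) / 42.7
cos(theta) = 0.180328
theta = arccos(0.180328) = 79.61 degrees

79.61


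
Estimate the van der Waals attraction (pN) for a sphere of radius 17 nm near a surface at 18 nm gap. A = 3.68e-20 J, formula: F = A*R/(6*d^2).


Convert to SI: R = 17 nm = 1.7e-08 m, d = 18 nm = 1.8e-08 m
F = A * R / (6 * d^2)
F = 3.68e-20 * 1.7e-08 / (6 * (1.8e-08)^2)
F = 3.21811e-13 N = 0.322 pN

0.322


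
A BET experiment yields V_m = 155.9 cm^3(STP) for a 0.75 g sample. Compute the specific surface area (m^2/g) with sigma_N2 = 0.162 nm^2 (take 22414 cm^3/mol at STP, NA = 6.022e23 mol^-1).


Number of moles in monolayer = V_m / 22414 = 155.9 / 22414 = 0.00695547
Number of molecules = moles * NA = 0.00695547 * 6.022e23
SA = molecules * sigma / mass
SA = (155.9 / 22414) * 6.022e23 * 0.162e-18 / 0.75
SA = 904.7 m^2/g

904.7


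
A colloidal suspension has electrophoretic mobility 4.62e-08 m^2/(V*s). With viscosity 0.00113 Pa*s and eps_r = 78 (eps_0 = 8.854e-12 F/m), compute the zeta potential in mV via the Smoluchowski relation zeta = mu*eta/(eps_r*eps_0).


Smoluchowski equation: zeta = mu * eta / (eps_r * eps_0)
zeta = 4.62e-08 * 0.00113 / (78 * 8.854e-12)
zeta = 0.075594 V = 75.59 mV

75.59


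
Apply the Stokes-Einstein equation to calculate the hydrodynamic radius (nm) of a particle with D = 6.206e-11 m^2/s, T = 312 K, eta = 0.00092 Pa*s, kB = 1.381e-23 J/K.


Stokes-Einstein: R = kB*T / (6*pi*eta*D)
R = 1.381e-23 * 312 / (6 * pi * 0.00092 * 6.206e-11)
R = 4.00357e-09 m = 4.0 nm

4.0


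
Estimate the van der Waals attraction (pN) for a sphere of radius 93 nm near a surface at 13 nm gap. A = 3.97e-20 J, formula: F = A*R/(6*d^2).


Convert to SI: R = 93 nm = 9.3e-08 m, d = 13 nm = 1.3e-08 m
F = A * R / (6 * d^2)
F = 3.97e-20 * 9.3e-08 / (6 * (1.3e-08)^2)
F = 3.64112e-12 N = 3.641 pN

3.641


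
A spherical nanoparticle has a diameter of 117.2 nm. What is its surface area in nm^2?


Radius r = 117.2/2 = 58.6 nm
Surface area SA = 4 * pi * r^2
SA = 4 * pi * (58.6)^2
SA = 43152.41 nm^2

43152.41


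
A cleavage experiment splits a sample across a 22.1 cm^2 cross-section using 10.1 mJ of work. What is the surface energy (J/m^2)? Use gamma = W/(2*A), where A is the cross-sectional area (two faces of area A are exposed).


Convert: A = 22.1 cm^2 = 0.00221 m^2, W = 10.1 mJ = 0.0101 J
Cleaving exposes two faces of area A, so total new surface = 2*A and gamma = W / (2*A)
gamma = 0.0101 / (2 * 0.00221)
gamma = 2.285 J/m^2

2.285


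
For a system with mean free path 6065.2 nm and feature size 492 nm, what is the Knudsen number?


Knudsen number Kn = lambda / L
Kn = 6065.2 / 492
Kn = 12.3276

12.3276


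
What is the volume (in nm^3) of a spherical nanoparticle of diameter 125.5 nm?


Radius r = 125.5/2 = 62.75 nm
Volume V = (4/3) * pi * r^3
V = (4/3) * pi * (62.75)^3
V = 1034974.86 nm^3

1034974.86


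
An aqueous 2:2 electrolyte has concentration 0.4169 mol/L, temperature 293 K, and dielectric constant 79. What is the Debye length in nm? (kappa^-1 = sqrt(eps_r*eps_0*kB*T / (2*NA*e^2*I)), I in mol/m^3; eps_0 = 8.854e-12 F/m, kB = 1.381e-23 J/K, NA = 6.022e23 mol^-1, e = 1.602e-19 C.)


Ionic strength I = 0.4169 * 2^2 * 1000 = 1667.6 mol/m^3
kappa^-1 = sqrt(79 * 8.854e-12 * 1.381e-23 * 293 / (2 * 6.022e23 * (1.602e-19)^2 * 1667.6))
kappa^-1 = 0.234 nm

0.234


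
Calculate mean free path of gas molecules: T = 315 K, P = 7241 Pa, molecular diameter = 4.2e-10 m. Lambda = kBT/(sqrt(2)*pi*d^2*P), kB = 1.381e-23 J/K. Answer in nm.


Mean free path: lambda = kB*T / (sqrt(2) * pi * d^2 * P)
lambda = 1.381e-23 * 315 / (sqrt(2) * pi * (4.2e-10)^2 * 7241)
lambda = 7.66553e-07 m
lambda = 766.55 nm

766.55


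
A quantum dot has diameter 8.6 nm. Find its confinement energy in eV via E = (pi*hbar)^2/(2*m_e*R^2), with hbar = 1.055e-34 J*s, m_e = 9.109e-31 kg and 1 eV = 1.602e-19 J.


Radius R = 8.6/2 = 4.3 nm = 4.3e-09 m
E = (pi * 1.055e-34)^2 / (2 * 9.109e-31 * (4.3e-09)^2)
E(J) = 3.26112e-21
E = E(J) / 1.602e-19 = 0.0204 eV

0.0204


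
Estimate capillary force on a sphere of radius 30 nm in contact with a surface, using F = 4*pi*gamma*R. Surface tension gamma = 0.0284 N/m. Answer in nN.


Convert radius: R = 30 nm = 3e-08 m
F = 4 * pi * gamma * R
F = 4 * pi * 0.0284 * 3e-08
F = 1.07065e-08 N = 10.7065 nN

10.7065


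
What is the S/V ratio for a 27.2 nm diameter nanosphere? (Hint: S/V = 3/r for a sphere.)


Radius r = 27.2/2 = 13.6 nm
S/V = 3 / r = 3 / 13.6
S/V = 0.2206 nm^-1

0.2206


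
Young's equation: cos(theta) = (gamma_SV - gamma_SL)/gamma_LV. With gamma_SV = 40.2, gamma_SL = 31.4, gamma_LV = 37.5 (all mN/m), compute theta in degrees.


cos(theta) = (gamma_SV - gamma_SL) / gamma_LV
cos(theta) = (40.2 - 31.4) / 37.5
cos(theta) = 0.234667
theta = arccos(0.234667) = 76.43 degrees

76.43


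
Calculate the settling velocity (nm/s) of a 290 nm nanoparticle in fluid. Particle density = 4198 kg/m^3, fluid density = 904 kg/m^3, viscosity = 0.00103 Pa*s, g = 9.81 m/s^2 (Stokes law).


Radius R = 290/2 nm = 1.45e-07 m
Density difference = 4198 - 904 = 3294 kg/m^3
v = 2 * R^2 * (rho_p - rho_f) * g / (9 * eta)
v = 2 * (1.45e-07)^2 * 3294 * 9.81 / (9 * 0.00103)
v = 1.46581e-07 m/s = 146.5814 nm/s

146.5814


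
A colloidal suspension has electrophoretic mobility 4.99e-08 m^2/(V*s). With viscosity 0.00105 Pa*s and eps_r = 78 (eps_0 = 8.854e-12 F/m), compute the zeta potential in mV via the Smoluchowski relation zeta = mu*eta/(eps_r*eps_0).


Smoluchowski equation: zeta = mu * eta / (eps_r * eps_0)
zeta = 4.99e-08 * 0.00105 / (78 * 8.854e-12)
zeta = 0.075867 V = 75.87 mV

75.87


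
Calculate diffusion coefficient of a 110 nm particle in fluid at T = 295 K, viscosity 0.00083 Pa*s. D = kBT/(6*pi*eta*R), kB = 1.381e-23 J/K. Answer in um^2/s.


Radius R = 110/2 = 55 nm = 5.5e-08 m
D = kB*T / (6*pi*eta*R)
D = 1.381e-23 * 295 / (6 * pi * 0.00083 * 5.5e-08)
D = 4.7345e-12 m^2/s = 4.734 um^2/s

4.734


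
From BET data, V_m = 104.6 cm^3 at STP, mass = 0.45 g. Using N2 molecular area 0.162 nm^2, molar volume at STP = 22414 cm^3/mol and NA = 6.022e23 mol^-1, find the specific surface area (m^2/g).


Number of moles in monolayer = V_m / 22414 = 104.6 / 22414 = 0.00466673
Number of molecules = moles * NA = 0.00466673 * 6.022e23
SA = molecules * sigma / mass
SA = (104.6 / 22414) * 6.022e23 * 0.162e-18 / 0.45
SA = 1011.7 m^2/g

1011.7


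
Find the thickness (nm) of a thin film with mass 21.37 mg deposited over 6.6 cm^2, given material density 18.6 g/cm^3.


Convert: m = 21.37 mg = 2.1370e-05 kg, A = 6.6 cm^2 = 6.6000e-04 m^2, rho = 18.6 g/cm^3 = 18600 kg/m^3
t = m / (A * rho)
t = 2.1370e-05 / (6.6000e-04 * 18600)
t = 1.7408e-06 m = 1740.8 nm

1740.8


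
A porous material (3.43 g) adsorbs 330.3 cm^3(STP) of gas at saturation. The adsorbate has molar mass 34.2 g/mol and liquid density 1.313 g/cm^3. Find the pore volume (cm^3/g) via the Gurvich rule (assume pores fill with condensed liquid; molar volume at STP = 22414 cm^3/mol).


Moles adsorbed n = V_ads / 22414 = 330.3 / 22414 = 1.473633e-02 mol
Liquid volume V_liq = n * M / rho_liq = 1.473633e-02 * 34.2 / 1.313 = 0.38384 cm^3
Specific pore volume V_pore = V_liq / m_sample = 0.38384 / 3.43
V_pore = 0.1119 cm^3/g

0.1119


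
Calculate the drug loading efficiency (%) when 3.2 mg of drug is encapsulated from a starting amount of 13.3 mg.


Drug loading efficiency = (drug loaded / drug initial) * 100
DLE = 3.2 / 13.3 * 100
DLE = 0.2406 * 100
DLE = 24.06%

24.06


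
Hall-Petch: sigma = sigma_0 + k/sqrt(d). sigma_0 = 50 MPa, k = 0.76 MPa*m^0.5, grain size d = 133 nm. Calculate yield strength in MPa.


d = 133 nm = 1.33e-07 m
sqrt(d) = 0.0003646917
Hall-Petch contribution = k / sqrt(d) = 0.76 / 0.0003646917 = 2084.0 MPa
sigma = sigma_0 + k/sqrt(d) = 50 + 2084.0 = 2134.0 MPa

2134.0


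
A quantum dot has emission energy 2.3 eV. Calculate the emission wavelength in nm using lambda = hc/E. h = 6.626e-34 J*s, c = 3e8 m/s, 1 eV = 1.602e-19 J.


Convert energy: E = 2.3 eV = 2.3 * 1.602e-19 = 3.6846e-19 J
lambda = h*c / E = 6.626e-34 * 3e8 / 3.6846e-19
lambda = 5.39489e-07 m = 539.5 nm

539.5


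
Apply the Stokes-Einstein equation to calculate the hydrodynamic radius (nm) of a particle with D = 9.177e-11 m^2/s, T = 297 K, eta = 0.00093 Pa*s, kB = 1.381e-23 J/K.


Stokes-Einstein: R = kB*T / (6*pi*eta*D)
R = 1.381e-23 * 297 / (6 * pi * 0.00093 * 9.177e-11)
R = 2.54956e-09 m = 2.55 nm

2.55


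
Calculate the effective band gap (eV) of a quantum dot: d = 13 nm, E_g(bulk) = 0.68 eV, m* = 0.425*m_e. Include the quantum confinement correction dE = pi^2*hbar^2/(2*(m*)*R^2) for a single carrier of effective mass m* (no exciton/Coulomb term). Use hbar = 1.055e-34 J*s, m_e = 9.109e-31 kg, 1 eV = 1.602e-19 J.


Radius R = 13/2 nm = 6.5e-09 m
Confinement energy dE = pi^2 * hbar^2 / (2 * m_eff * m_e * R^2)
dE = pi^2 * (1.055e-34)^2 / (2 * 0.425 * 9.109e-31 * (6.5e-09)^2) J, divided by 1.602e-19 J/eV
dE = 0.021 eV
Total band gap = E_g(bulk) + dE = 0.68 + 0.021 = 0.701 eV

0.701


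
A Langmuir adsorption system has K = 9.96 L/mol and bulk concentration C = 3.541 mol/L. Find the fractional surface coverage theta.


Langmuir isotherm: theta = K*C / (1 + K*C)
K*C = 9.96 * 3.541 = 35.26836
theta = 35.26836 / (1 + 35.26836) = 35.26836 / 36.26836
theta = 0.9724

0.9724


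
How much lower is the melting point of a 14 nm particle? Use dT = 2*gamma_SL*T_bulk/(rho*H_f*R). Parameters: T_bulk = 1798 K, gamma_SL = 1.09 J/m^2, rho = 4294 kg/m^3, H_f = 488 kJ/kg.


Radius R = 14/2 = 7 nm = 7e-09 m
Convert H_f = 488 kJ/kg = 488000 J/kg
dT = 2 * gamma_SL * T_bulk / (rho * H_f * R)
dT = 2 * 1.09 * 1798 / (4294 * 488000 * 7e-09)
dT = 267.2 K

267.2


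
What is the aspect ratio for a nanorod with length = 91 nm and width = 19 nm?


Aspect ratio AR = length / diameter
AR = 91 / 19
AR = 4.79

4.79


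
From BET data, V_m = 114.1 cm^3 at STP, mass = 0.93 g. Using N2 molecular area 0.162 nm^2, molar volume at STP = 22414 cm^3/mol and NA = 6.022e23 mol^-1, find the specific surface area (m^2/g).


Number of moles in monolayer = V_m / 22414 = 114.1 / 22414 = 0.00509057
Number of molecules = moles * NA = 0.00509057 * 6.022e23
SA = molecules * sigma / mass
SA = (114.1 / 22414) * 6.022e23 * 0.162e-18 / 0.93
SA = 534.0 m^2/g

534.0


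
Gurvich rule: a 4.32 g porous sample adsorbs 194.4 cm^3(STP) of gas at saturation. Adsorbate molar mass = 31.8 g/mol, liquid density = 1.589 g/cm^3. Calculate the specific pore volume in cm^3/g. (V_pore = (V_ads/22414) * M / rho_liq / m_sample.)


Moles adsorbed n = V_ads / 22414 = 194.4 / 22414 = 8.673151e-03 mol
Liquid volume V_liq = n * M / rho_liq = 8.673151e-03 * 31.8 / 1.589 = 0.17357 cm^3
Specific pore volume V_pore = V_liq / m_sample = 0.17357 / 4.32
V_pore = 0.0402 cm^3/g

0.0402


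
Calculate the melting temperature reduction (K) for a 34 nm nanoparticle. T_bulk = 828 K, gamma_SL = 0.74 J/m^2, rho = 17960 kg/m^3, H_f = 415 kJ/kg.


Radius R = 34/2 = 17 nm = 1.7e-08 m
Convert H_f = 415 kJ/kg = 415000 J/kg
dT = 2 * gamma_SL * T_bulk / (rho * H_f * R)
dT = 2 * 0.74 * 828 / (17960 * 415000 * 1.7e-08)
dT = 9.7 K

9.7


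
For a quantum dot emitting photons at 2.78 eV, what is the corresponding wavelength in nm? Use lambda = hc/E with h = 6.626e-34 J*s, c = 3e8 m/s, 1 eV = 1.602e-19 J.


Convert energy: E = 2.78 eV = 2.78 * 1.602e-19 = 4.45356e-19 J
lambda = h*c / E = 6.626e-34 * 3e8 / 4.45356e-19
lambda = 4.4634e-07 m = 446.3 nm

446.3


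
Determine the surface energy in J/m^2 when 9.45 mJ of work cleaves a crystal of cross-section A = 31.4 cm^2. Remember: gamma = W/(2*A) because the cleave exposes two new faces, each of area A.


Convert: A = 31.4 cm^2 = 0.00314 m^2, W = 9.45 mJ = 0.00945 J
Cleaving exposes two faces of area A, so total new surface = 2*A and gamma = W / (2*A)
gamma = 0.00945 / (2 * 0.00314)
gamma = 1.505 J/m^2

1.505


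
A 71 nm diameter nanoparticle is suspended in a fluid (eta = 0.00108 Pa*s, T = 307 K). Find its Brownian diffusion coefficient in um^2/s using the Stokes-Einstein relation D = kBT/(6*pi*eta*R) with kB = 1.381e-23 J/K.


Radius R = 71/2 = 35.5 nm = 3.55e-08 m
D = kB*T / (6*pi*eta*R)
D = 1.381e-23 * 307 / (6 * pi * 0.00108 * 3.55e-08)
D = 5.8665e-12 m^2/s = 5.866 um^2/s

5.866


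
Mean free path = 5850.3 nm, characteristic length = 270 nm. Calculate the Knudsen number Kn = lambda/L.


Knudsen number Kn = lambda / L
Kn = 5850.3 / 270
Kn = 21.6678

21.6678


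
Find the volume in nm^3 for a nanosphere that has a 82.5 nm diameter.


Radius r = 82.5/2 = 41.25 nm
Volume V = (4/3) * pi * r^3
V = (4/3) * pi * (41.25)^3
V = 294008.89 nm^3

294008.89


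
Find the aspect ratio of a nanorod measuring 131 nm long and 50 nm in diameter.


Aspect ratio AR = length / diameter
AR = 131 / 50
AR = 2.62

2.62


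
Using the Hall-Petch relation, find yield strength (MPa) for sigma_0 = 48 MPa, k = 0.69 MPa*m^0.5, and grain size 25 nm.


d = 25 nm = 2.5e-08 m
sqrt(d) = 0.0001581139
Hall-Petch contribution = k / sqrt(d) = 0.69 / 0.0001581139 = 4363.9 MPa
sigma = sigma_0 + k/sqrt(d) = 48 + 4363.9 = 4411.9 MPa

4411.9


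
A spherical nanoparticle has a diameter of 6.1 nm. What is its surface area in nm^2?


Radius r = 6.1/2 = 3.05 nm
Surface area SA = 4 * pi * r^2
SA = 4 * pi * (3.05)^2
SA = 116.9 nm^2

116.9


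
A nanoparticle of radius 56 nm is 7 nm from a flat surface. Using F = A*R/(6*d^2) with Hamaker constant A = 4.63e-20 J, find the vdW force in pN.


Convert to SI: R = 56 nm = 5.6e-08 m, d = 7 nm = 7e-09 m
F = A * R / (6 * d^2)
F = 4.63e-20 * 5.6e-08 / (6 * (7e-09)^2)
F = 8.81905e-12 N = 8.819 pN

8.819


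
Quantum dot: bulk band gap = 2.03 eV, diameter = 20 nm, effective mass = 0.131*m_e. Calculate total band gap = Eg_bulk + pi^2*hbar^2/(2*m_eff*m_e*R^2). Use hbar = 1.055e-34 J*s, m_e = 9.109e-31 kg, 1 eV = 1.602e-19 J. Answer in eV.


Radius R = 20/2 nm = 1e-08 m
Confinement energy dE = pi^2 * hbar^2 / (2 * m_eff * m_e * R^2)
dE = pi^2 * (1.055e-34)^2 / (2 * 0.131 * 9.109e-31 * (1e-08)^2) J, divided by 1.602e-19 J/eV
dE = 0.0287 eV
Total band gap = E_g(bulk) + dE = 2.03 + 0.0287 = 2.0587 eV

2.0587


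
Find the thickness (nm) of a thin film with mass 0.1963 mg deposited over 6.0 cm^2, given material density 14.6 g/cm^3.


Convert: m = 0.1963 mg = 1.9630e-07 kg, A = 6.0 cm^2 = 6.0000e-04 m^2, rho = 14.6 g/cm^3 = 14600 kg/m^3
t = m / (A * rho)
t = 1.9630e-07 / (6.0000e-04 * 14600)
t = 2.2409e-08 m = 22.4 nm

22.4


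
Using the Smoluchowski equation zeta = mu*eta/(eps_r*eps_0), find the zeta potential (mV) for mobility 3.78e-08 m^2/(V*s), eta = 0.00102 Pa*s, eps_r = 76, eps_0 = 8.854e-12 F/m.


Smoluchowski equation: zeta = mu * eta / (eps_r * eps_0)
zeta = 3.78e-08 * 0.00102 / (76 * 8.854e-12)
zeta = 0.057298 V = 57.3 mV

57.3


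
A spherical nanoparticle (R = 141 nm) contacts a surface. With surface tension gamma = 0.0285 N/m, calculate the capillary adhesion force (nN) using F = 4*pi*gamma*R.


Convert radius: R = 141 nm = 1.41e-07 m
F = 4 * pi * gamma * R
F = 4 * pi * 0.0285 * 1.41e-07
F = 5.0498e-08 N = 50.498 nN

50.498


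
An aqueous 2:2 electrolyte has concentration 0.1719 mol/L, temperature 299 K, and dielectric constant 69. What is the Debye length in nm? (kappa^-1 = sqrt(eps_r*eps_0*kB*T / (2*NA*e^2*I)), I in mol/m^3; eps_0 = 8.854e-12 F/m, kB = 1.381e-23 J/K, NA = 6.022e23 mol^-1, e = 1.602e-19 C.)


Ionic strength I = 0.1719 * 2^2 * 1000 = 687.6 mol/m^3
kappa^-1 = sqrt(69 * 8.854e-12 * 1.381e-23 * 299 / (2 * 6.022e23 * (1.602e-19)^2 * 687.6))
kappa^-1 = 0.345 nm

0.345


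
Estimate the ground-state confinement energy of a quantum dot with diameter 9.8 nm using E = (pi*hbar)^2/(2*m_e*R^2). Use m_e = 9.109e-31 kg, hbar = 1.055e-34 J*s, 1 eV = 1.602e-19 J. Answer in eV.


Radius R = 9.8/2 = 4.9 nm = 4.9e-09 m
E = (pi * 1.055e-34)^2 / (2 * 9.109e-31 * (4.9e-09)^2)
E(J) = 2.51138e-21
E = E(J) / 1.602e-19 = 0.0157 eV

0.0157


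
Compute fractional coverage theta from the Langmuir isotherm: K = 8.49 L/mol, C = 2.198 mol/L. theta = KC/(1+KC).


Langmuir isotherm: theta = K*C / (1 + K*C)
K*C = 8.49 * 2.198 = 18.66102
theta = 18.66102 / (1 + 18.66102) = 18.66102 / 19.66102
theta = 0.9491

0.9491


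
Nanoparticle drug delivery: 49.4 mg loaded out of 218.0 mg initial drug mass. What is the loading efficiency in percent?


Drug loading efficiency = (drug loaded / drug initial) * 100
DLE = 49.4 / 218.0 * 100
DLE = 0.2266 * 100
DLE = 22.66%

22.66


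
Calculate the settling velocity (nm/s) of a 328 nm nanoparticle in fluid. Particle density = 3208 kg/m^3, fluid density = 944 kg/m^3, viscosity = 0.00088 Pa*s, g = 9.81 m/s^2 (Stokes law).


Radius R = 328/2 nm = 1.64e-07 m
Density difference = 3208 - 944 = 2264 kg/m^3
v = 2 * R^2 * (rho_p - rho_f) * g / (9 * eta)
v = 2 * (1.64e-07)^2 * 2264 * 9.81 / (9 * 0.00088)
v = 1.50847e-07 m/s = 150.8474 nm/s

150.8474


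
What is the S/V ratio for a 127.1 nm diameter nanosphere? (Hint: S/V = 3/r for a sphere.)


Radius r = 127.1/2 = 63.55 nm
S/V = 3 / r = 3 / 63.55
S/V = 0.0472 nm^-1

0.0472


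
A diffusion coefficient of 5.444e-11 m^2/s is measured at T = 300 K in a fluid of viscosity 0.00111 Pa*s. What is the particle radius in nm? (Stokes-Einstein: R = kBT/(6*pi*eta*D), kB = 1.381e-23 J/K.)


Stokes-Einstein: R = kB*T / (6*pi*eta*D)
R = 1.381e-23 * 300 / (6 * pi * 0.00111 * 5.444e-11)
R = 3.63725e-09 m = 3.64 nm

3.64


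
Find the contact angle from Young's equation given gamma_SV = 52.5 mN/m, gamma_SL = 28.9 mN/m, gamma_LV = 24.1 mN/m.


cos(theta) = (gamma_SV - gamma_SL) / gamma_LV
cos(theta) = (52.5 - 28.9) / 24.1
cos(theta) = 0.979253
theta = arccos(0.979253) = 11.69 degrees

11.69


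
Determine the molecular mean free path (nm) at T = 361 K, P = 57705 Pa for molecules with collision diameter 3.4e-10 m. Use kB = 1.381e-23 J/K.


Mean free path: lambda = kB*T / (sqrt(2) * pi * d^2 * P)
lambda = 1.381e-23 * 361 / (sqrt(2) * pi * (3.4e-10)^2 * 57705)
lambda = 1.68215e-07 m
lambda = 168.22 nm

168.22


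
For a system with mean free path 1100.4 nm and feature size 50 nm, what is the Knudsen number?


Knudsen number Kn = lambda / L
Kn = 1100.4 / 50
Kn = 22.008

22.008


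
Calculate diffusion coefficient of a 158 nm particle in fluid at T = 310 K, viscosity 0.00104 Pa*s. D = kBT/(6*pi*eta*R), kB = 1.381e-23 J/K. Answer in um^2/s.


Radius R = 158/2 = 79 nm = 7.9e-08 m
D = kB*T / (6*pi*eta*R)
D = 1.381e-23 * 310 / (6 * pi * 0.00104 * 7.9e-08)
D = 2.76436e-12 m^2/s = 2.764 um^2/s

2.764


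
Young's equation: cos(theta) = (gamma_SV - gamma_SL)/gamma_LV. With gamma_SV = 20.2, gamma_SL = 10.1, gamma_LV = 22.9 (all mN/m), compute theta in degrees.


cos(theta) = (gamma_SV - gamma_SL) / gamma_LV
cos(theta) = (20.2 - 10.1) / 22.9
cos(theta) = 0.441048
theta = arccos(0.441048) = 63.83 degrees

63.83


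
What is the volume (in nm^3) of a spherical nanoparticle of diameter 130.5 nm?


Radius r = 130.5/2 = 65.25 nm
Volume V = (4/3) * pi * r^3
V = (4/3) * pi * (65.25)^3
V = 1163670.86 nm^3

1163670.86


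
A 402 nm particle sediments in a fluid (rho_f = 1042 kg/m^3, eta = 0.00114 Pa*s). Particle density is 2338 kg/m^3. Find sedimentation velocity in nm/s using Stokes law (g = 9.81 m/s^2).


Radius R = 402/2 nm = 2.01e-07 m
Density difference = 2338 - 1042 = 1296 kg/m^3
v = 2 * R^2 * (rho_p - rho_f) * g / (9 * eta)
v = 2 * (2.01e-07)^2 * 1296 * 9.81 / (9 * 0.00114)
v = 1.00126e-07 m/s = 100.1264 nm/s

100.1264


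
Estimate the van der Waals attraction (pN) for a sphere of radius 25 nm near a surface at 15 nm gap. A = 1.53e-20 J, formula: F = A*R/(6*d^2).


Convert to SI: R = 25 nm = 2.5e-08 m, d = 15 nm = 1.5e-08 m
F = A * R / (6 * d^2)
F = 1.53e-20 * 2.5e-08 / (6 * (1.5e-08)^2)
F = 2.83333e-13 N = 0.283 pN

0.283


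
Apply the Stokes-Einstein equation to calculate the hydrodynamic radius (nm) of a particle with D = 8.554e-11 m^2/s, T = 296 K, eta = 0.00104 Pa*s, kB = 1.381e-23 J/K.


Stokes-Einstein: R = kB*T / (6*pi*eta*D)
R = 1.381e-23 * 296 / (6 * pi * 0.00104 * 8.554e-11)
R = 2.43771e-09 m = 2.44 nm

2.44


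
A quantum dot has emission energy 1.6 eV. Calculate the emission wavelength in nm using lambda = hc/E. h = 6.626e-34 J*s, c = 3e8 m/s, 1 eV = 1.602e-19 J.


Convert energy: E = 1.6 eV = 1.6 * 1.602e-19 = 2.5632e-19 J
lambda = h*c / E = 6.626e-34 * 3e8 / 2.5632e-19
lambda = 7.75515e-07 m = 775.5 nm

775.5


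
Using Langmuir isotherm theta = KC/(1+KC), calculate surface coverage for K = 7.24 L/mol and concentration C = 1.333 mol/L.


Langmuir isotherm: theta = K*C / (1 + K*C)
K*C = 7.24 * 1.333 = 9.65092
theta = 9.65092 / (1 + 9.65092) = 9.65092 / 10.65092
theta = 0.9061

0.9061


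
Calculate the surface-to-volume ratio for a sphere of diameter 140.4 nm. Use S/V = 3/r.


Radius r = 140.4/2 = 70.2 nm
S/V = 3 / r = 3 / 70.2
S/V = 0.0427 nm^-1

0.0427


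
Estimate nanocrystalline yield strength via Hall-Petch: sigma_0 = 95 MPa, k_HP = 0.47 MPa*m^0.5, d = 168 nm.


d = 168 nm = 1.68e-07 m
sqrt(d) = 0.000409878
Hall-Petch contribution = k / sqrt(d) = 0.47 / 0.000409878 = 1146.7 MPa
sigma = sigma_0 + k/sqrt(d) = 95 + 1146.7 = 1241.7 MPa

1241.7


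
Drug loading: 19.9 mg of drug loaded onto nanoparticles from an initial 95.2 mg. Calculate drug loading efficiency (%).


Drug loading efficiency = (drug loaded / drug initial) * 100
DLE = 19.9 / 95.2 * 100
DLE = 0.209 * 100
DLE = 20.9%

20.9


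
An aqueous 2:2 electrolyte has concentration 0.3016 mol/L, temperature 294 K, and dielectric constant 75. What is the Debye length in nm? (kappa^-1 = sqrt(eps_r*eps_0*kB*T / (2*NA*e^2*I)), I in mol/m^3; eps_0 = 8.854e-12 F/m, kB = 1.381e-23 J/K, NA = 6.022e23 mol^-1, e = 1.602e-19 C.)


Ionic strength I = 0.3016 * 2^2 * 1000 = 1206.4 mol/m^3
kappa^-1 = sqrt(75 * 8.854e-12 * 1.381e-23 * 294 / (2 * 6.022e23 * (1.602e-19)^2 * 1206.4))
kappa^-1 = 0.269 nm

0.269


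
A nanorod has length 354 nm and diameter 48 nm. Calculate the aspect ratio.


Aspect ratio AR = length / diameter
AR = 354 / 48
AR = 7.38

7.38


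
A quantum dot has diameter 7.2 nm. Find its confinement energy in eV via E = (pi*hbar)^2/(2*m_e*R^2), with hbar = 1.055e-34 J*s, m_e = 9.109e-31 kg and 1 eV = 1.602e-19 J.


Radius R = 7.2/2 = 3.6 nm = 3.6e-09 m
E = (pi * 1.055e-34)^2 / (2 * 9.109e-31 * (3.6e-09)^2)
E(J) = 4.65263e-21
E = E(J) / 1.602e-19 = 0.029 eV

0.029


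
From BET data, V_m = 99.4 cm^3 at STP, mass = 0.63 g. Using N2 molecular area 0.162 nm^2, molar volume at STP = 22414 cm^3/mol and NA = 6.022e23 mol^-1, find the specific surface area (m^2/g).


Number of moles in monolayer = V_m / 22414 = 99.4 / 22414 = 0.00443473
Number of molecules = moles * NA = 0.00443473 * 6.022e23
SA = molecules * sigma / mass
SA = (99.4 / 22414) * 6.022e23 * 0.162e-18 / 0.63
SA = 686.7 m^2/g

686.7


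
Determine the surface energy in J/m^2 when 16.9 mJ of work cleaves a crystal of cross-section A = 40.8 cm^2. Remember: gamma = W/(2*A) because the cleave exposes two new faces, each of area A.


Convert: A = 40.8 cm^2 = 0.00408 m^2, W = 16.9 mJ = 0.0169 J
Cleaving exposes two faces of area A, so total new surface = 2*A and gamma = W / (2*A)
gamma = 0.0169 / (2 * 0.00408)
gamma = 2.071 J/m^2

2.071


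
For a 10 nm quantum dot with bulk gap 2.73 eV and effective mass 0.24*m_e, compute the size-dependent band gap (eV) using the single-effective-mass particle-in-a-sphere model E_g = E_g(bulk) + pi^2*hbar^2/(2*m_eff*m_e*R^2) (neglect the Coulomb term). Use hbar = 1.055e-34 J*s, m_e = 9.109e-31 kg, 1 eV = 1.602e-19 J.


Radius R = 10/2 nm = 5e-09 m
Confinement energy dE = pi^2 * hbar^2 / (2 * m_eff * m_e * R^2)
dE = pi^2 * (1.055e-34)^2 / (2 * 0.24 * 9.109e-31 * (5e-09)^2) J, divided by 1.602e-19 J/eV
dE = 0.0627 eV
Total band gap = E_g(bulk) + dE = 2.73 + 0.0627 = 2.7927 eV

2.7927


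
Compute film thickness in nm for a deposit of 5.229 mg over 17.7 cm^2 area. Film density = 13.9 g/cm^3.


Convert: m = 5.229 mg = 5.2290e-06 kg, A = 17.7 cm^2 = 1.7700e-03 m^2, rho = 13.9 g/cm^3 = 13900 kg/m^3
t = m / (A * rho)
t = 5.2290e-06 / (1.7700e-03 * 13900)
t = 2.1254e-07 m = 212.5 nm

212.5


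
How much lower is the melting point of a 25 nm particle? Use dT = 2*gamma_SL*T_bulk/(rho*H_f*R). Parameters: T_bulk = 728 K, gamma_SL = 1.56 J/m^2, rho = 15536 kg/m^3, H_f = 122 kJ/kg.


Radius R = 25/2 = 12.5 nm = 1.25e-08 m
Convert H_f = 122 kJ/kg = 122000 J/kg
dT = 2 * gamma_SL * T_bulk / (rho * H_f * R)
dT = 2 * 1.56 * 728 / (15536 * 122000 * 1.25e-08)
dT = 95.9 K

95.9


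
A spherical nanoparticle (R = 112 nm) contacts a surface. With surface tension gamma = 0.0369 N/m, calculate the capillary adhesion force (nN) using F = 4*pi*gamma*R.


Convert radius: R = 112 nm = 1.12e-07 m
F = 4 * pi * gamma * R
F = 4 * pi * 0.0369 * 1.12e-07
F = 5.19343e-08 N = 51.9343 nN

51.9343


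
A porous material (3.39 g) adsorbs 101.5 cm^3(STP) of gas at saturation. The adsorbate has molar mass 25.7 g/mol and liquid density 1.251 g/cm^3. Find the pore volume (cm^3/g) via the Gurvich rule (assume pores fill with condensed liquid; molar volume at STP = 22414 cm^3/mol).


Moles adsorbed n = V_ads / 22414 = 101.5 / 22414 = 4.528420e-03 mol
Liquid volume V_liq = n * M / rho_liq = 4.528420e-03 * 25.7 / 1.251 = 0.09303 cm^3
Specific pore volume V_pore = V_liq / m_sample = 0.09303 / 3.39
V_pore = 0.0274 cm^3/g

0.0274
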